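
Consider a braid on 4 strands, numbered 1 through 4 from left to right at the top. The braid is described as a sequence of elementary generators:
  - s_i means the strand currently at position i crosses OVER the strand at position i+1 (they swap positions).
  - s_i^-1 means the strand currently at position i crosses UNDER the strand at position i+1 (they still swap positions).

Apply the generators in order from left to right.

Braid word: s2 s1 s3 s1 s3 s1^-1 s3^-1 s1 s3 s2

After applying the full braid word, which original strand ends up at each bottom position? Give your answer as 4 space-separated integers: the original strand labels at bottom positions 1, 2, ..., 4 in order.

Answer: 1 2 3 4

Derivation:
Gen 1 (s2): strand 2 crosses over strand 3. Perm now: [1 3 2 4]
Gen 2 (s1): strand 1 crosses over strand 3. Perm now: [3 1 2 4]
Gen 3 (s3): strand 2 crosses over strand 4. Perm now: [3 1 4 2]
Gen 4 (s1): strand 3 crosses over strand 1. Perm now: [1 3 4 2]
Gen 5 (s3): strand 4 crosses over strand 2. Perm now: [1 3 2 4]
Gen 6 (s1^-1): strand 1 crosses under strand 3. Perm now: [3 1 2 4]
Gen 7 (s3^-1): strand 2 crosses under strand 4. Perm now: [3 1 4 2]
Gen 8 (s1): strand 3 crosses over strand 1. Perm now: [1 3 4 2]
Gen 9 (s3): strand 4 crosses over strand 2. Perm now: [1 3 2 4]
Gen 10 (s2): strand 3 crosses over strand 2. Perm now: [1 2 3 4]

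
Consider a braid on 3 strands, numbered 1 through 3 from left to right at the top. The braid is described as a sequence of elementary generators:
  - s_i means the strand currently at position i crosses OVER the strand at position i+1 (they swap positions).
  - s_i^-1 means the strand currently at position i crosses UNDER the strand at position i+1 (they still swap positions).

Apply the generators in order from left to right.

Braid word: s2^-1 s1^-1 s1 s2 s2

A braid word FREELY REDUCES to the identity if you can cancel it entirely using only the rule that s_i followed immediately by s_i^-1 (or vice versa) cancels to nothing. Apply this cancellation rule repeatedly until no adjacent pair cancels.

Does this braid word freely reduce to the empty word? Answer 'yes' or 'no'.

Answer: no

Derivation:
Gen 1 (s2^-1): push. Stack: [s2^-1]
Gen 2 (s1^-1): push. Stack: [s2^-1 s1^-1]
Gen 3 (s1): cancels prior s1^-1. Stack: [s2^-1]
Gen 4 (s2): cancels prior s2^-1. Stack: []
Gen 5 (s2): push. Stack: [s2]
Reduced word: s2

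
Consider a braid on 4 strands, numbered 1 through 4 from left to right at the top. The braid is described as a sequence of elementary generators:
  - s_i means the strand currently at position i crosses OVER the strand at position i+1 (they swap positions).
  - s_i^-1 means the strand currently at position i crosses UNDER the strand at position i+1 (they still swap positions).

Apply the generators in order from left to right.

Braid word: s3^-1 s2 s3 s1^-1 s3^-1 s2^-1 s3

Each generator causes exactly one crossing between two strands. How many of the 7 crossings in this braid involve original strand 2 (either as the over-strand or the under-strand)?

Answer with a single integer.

Gen 1: crossing 3x4. Involves strand 2? no. Count so far: 0
Gen 2: crossing 2x4. Involves strand 2? yes. Count so far: 1
Gen 3: crossing 2x3. Involves strand 2? yes. Count so far: 2
Gen 4: crossing 1x4. Involves strand 2? no. Count so far: 2
Gen 5: crossing 3x2. Involves strand 2? yes. Count so far: 3
Gen 6: crossing 1x2. Involves strand 2? yes. Count so far: 4
Gen 7: crossing 1x3. Involves strand 2? no. Count so far: 4

Answer: 4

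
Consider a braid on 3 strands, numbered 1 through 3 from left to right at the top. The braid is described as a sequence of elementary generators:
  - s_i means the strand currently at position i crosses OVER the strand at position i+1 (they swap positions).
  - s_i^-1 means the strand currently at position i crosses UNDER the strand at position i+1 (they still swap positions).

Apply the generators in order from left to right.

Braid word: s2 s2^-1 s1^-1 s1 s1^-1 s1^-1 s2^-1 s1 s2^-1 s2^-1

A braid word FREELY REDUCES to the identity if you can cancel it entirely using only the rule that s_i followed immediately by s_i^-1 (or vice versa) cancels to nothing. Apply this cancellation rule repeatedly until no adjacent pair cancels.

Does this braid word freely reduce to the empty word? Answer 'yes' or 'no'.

Gen 1 (s2): push. Stack: [s2]
Gen 2 (s2^-1): cancels prior s2. Stack: []
Gen 3 (s1^-1): push. Stack: [s1^-1]
Gen 4 (s1): cancels prior s1^-1. Stack: []
Gen 5 (s1^-1): push. Stack: [s1^-1]
Gen 6 (s1^-1): push. Stack: [s1^-1 s1^-1]
Gen 7 (s2^-1): push. Stack: [s1^-1 s1^-1 s2^-1]
Gen 8 (s1): push. Stack: [s1^-1 s1^-1 s2^-1 s1]
Gen 9 (s2^-1): push. Stack: [s1^-1 s1^-1 s2^-1 s1 s2^-1]
Gen 10 (s2^-1): push. Stack: [s1^-1 s1^-1 s2^-1 s1 s2^-1 s2^-1]
Reduced word: s1^-1 s1^-1 s2^-1 s1 s2^-1 s2^-1

Answer: no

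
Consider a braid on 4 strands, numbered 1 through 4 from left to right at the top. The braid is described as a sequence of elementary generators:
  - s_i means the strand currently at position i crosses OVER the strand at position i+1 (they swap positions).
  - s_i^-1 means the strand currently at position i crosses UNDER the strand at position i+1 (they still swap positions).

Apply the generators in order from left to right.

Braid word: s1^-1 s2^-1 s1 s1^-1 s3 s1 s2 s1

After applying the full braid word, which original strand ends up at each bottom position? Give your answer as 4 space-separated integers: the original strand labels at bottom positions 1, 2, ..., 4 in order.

Answer: 4 3 2 1

Derivation:
Gen 1 (s1^-1): strand 1 crosses under strand 2. Perm now: [2 1 3 4]
Gen 2 (s2^-1): strand 1 crosses under strand 3. Perm now: [2 3 1 4]
Gen 3 (s1): strand 2 crosses over strand 3. Perm now: [3 2 1 4]
Gen 4 (s1^-1): strand 3 crosses under strand 2. Perm now: [2 3 1 4]
Gen 5 (s3): strand 1 crosses over strand 4. Perm now: [2 3 4 1]
Gen 6 (s1): strand 2 crosses over strand 3. Perm now: [3 2 4 1]
Gen 7 (s2): strand 2 crosses over strand 4. Perm now: [3 4 2 1]
Gen 8 (s1): strand 3 crosses over strand 4. Perm now: [4 3 2 1]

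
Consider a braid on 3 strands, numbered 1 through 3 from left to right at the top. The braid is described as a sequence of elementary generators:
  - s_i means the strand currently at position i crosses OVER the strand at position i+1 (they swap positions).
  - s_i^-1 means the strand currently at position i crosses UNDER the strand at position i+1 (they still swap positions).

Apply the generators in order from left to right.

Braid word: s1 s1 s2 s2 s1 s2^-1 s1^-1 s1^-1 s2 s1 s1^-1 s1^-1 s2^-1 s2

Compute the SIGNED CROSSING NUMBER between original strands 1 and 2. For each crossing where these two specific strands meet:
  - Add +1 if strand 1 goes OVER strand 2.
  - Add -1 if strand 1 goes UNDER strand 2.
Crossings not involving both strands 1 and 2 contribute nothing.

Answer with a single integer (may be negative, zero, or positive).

Gen 1: 1 over 2. Both 1&2? yes. Contrib: +1. Sum: 1
Gen 2: 2 over 1. Both 1&2? yes. Contrib: -1. Sum: 0
Gen 3: crossing 2x3. Both 1&2? no. Sum: 0
Gen 4: crossing 3x2. Both 1&2? no. Sum: 0
Gen 5: 1 over 2. Both 1&2? yes. Contrib: +1. Sum: 1
Gen 6: crossing 1x3. Both 1&2? no. Sum: 1
Gen 7: crossing 2x3. Both 1&2? no. Sum: 1
Gen 8: crossing 3x2. Both 1&2? no. Sum: 1
Gen 9: crossing 3x1. Both 1&2? no. Sum: 1
Gen 10: 2 over 1. Both 1&2? yes. Contrib: -1. Sum: 0
Gen 11: 1 under 2. Both 1&2? yes. Contrib: -1. Sum: -1
Gen 12: 2 under 1. Both 1&2? yes. Contrib: +1. Sum: 0
Gen 13: crossing 2x3. Both 1&2? no. Sum: 0
Gen 14: crossing 3x2. Both 1&2? no. Sum: 0

Answer: 0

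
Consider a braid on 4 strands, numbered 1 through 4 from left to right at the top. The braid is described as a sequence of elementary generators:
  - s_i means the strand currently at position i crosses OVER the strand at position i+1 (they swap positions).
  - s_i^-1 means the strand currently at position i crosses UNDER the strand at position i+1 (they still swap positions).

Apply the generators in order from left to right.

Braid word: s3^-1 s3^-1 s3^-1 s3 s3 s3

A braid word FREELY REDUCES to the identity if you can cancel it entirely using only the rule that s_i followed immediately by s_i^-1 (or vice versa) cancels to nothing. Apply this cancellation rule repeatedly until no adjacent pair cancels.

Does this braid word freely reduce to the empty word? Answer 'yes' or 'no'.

Answer: yes

Derivation:
Gen 1 (s3^-1): push. Stack: [s3^-1]
Gen 2 (s3^-1): push. Stack: [s3^-1 s3^-1]
Gen 3 (s3^-1): push. Stack: [s3^-1 s3^-1 s3^-1]
Gen 4 (s3): cancels prior s3^-1. Stack: [s3^-1 s3^-1]
Gen 5 (s3): cancels prior s3^-1. Stack: [s3^-1]
Gen 6 (s3): cancels prior s3^-1. Stack: []
Reduced word: (empty)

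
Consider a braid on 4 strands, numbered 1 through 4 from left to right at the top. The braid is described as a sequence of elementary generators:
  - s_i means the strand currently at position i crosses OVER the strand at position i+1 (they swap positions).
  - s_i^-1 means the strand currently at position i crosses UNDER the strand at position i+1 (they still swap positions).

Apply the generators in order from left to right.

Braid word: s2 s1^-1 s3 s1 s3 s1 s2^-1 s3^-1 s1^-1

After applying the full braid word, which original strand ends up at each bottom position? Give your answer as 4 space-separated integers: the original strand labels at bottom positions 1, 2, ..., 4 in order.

Answer: 2 3 4 1

Derivation:
Gen 1 (s2): strand 2 crosses over strand 3. Perm now: [1 3 2 4]
Gen 2 (s1^-1): strand 1 crosses under strand 3. Perm now: [3 1 2 4]
Gen 3 (s3): strand 2 crosses over strand 4. Perm now: [3 1 4 2]
Gen 4 (s1): strand 3 crosses over strand 1. Perm now: [1 3 4 2]
Gen 5 (s3): strand 4 crosses over strand 2. Perm now: [1 3 2 4]
Gen 6 (s1): strand 1 crosses over strand 3. Perm now: [3 1 2 4]
Gen 7 (s2^-1): strand 1 crosses under strand 2. Perm now: [3 2 1 4]
Gen 8 (s3^-1): strand 1 crosses under strand 4. Perm now: [3 2 4 1]
Gen 9 (s1^-1): strand 3 crosses under strand 2. Perm now: [2 3 4 1]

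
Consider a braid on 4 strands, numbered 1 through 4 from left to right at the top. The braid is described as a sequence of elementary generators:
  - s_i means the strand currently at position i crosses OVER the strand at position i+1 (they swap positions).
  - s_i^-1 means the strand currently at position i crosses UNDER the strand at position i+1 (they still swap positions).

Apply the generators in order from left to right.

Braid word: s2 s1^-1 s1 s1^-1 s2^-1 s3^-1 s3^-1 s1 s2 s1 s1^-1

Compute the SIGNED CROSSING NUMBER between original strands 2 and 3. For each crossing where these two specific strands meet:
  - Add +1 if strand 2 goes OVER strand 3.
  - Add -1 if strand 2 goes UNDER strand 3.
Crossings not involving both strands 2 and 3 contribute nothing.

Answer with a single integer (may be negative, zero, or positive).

Gen 1: 2 over 3. Both 2&3? yes. Contrib: +1. Sum: 1
Gen 2: crossing 1x3. Both 2&3? no. Sum: 1
Gen 3: crossing 3x1. Both 2&3? no. Sum: 1
Gen 4: crossing 1x3. Both 2&3? no. Sum: 1
Gen 5: crossing 1x2. Both 2&3? no. Sum: 1
Gen 6: crossing 1x4. Both 2&3? no. Sum: 1
Gen 7: crossing 4x1. Both 2&3? no. Sum: 1
Gen 8: 3 over 2. Both 2&3? yes. Contrib: -1. Sum: 0
Gen 9: crossing 3x1. Both 2&3? no. Sum: 0
Gen 10: crossing 2x1. Both 2&3? no. Sum: 0
Gen 11: crossing 1x2. Both 2&3? no. Sum: 0

Answer: 0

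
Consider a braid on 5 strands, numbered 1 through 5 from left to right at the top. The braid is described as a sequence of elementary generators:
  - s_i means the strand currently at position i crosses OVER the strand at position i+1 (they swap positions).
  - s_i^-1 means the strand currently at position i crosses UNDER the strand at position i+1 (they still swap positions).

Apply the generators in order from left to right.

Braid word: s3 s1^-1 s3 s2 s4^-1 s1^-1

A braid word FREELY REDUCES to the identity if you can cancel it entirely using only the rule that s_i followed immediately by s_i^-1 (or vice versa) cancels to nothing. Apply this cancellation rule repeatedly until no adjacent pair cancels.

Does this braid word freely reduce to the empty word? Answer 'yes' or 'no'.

Gen 1 (s3): push. Stack: [s3]
Gen 2 (s1^-1): push. Stack: [s3 s1^-1]
Gen 3 (s3): push. Stack: [s3 s1^-1 s3]
Gen 4 (s2): push. Stack: [s3 s1^-1 s3 s2]
Gen 5 (s4^-1): push. Stack: [s3 s1^-1 s3 s2 s4^-1]
Gen 6 (s1^-1): push. Stack: [s3 s1^-1 s3 s2 s4^-1 s1^-1]
Reduced word: s3 s1^-1 s3 s2 s4^-1 s1^-1

Answer: no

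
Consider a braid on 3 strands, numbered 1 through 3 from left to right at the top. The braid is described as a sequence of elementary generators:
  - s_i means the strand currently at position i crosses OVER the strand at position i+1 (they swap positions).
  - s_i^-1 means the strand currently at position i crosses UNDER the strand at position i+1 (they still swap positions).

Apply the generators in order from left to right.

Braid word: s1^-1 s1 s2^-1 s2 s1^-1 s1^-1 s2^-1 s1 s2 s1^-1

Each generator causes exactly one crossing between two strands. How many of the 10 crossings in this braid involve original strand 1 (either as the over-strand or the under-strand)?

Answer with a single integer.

Gen 1: crossing 1x2. Involves strand 1? yes. Count so far: 1
Gen 2: crossing 2x1. Involves strand 1? yes. Count so far: 2
Gen 3: crossing 2x3. Involves strand 1? no. Count so far: 2
Gen 4: crossing 3x2. Involves strand 1? no. Count so far: 2
Gen 5: crossing 1x2. Involves strand 1? yes. Count so far: 3
Gen 6: crossing 2x1. Involves strand 1? yes. Count so far: 4
Gen 7: crossing 2x3. Involves strand 1? no. Count so far: 4
Gen 8: crossing 1x3. Involves strand 1? yes. Count so far: 5
Gen 9: crossing 1x2. Involves strand 1? yes. Count so far: 6
Gen 10: crossing 3x2. Involves strand 1? no. Count so far: 6

Answer: 6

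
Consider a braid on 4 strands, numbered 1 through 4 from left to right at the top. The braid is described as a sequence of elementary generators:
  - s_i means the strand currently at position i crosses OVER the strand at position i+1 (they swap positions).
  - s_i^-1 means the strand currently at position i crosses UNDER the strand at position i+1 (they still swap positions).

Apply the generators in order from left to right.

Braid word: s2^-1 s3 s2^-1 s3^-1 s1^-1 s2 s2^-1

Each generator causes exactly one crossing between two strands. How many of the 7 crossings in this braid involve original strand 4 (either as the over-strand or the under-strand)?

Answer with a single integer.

Gen 1: crossing 2x3. Involves strand 4? no. Count so far: 0
Gen 2: crossing 2x4. Involves strand 4? yes. Count so far: 1
Gen 3: crossing 3x4. Involves strand 4? yes. Count so far: 2
Gen 4: crossing 3x2. Involves strand 4? no. Count so far: 2
Gen 5: crossing 1x4. Involves strand 4? yes. Count so far: 3
Gen 6: crossing 1x2. Involves strand 4? no. Count so far: 3
Gen 7: crossing 2x1. Involves strand 4? no. Count so far: 3

Answer: 3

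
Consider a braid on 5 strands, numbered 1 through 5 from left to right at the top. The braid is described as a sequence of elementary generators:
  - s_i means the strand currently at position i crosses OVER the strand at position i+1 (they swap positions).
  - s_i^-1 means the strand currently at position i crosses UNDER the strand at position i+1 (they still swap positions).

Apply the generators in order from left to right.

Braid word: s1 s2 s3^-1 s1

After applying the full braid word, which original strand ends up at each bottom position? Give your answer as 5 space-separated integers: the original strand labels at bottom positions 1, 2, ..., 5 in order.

Answer: 3 2 4 1 5

Derivation:
Gen 1 (s1): strand 1 crosses over strand 2. Perm now: [2 1 3 4 5]
Gen 2 (s2): strand 1 crosses over strand 3. Perm now: [2 3 1 4 5]
Gen 3 (s3^-1): strand 1 crosses under strand 4. Perm now: [2 3 4 1 5]
Gen 4 (s1): strand 2 crosses over strand 3. Perm now: [3 2 4 1 5]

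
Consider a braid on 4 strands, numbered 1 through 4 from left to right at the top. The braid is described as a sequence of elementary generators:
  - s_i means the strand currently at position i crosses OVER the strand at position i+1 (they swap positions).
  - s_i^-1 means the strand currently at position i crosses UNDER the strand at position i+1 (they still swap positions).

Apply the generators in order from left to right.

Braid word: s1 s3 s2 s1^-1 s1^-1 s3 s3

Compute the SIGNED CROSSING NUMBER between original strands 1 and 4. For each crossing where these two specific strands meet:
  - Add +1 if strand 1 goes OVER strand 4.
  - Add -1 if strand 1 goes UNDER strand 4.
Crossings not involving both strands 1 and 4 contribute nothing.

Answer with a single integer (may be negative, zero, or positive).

Gen 1: crossing 1x2. Both 1&4? no. Sum: 0
Gen 2: crossing 3x4. Both 1&4? no. Sum: 0
Gen 3: 1 over 4. Both 1&4? yes. Contrib: +1. Sum: 1
Gen 4: crossing 2x4. Both 1&4? no. Sum: 1
Gen 5: crossing 4x2. Both 1&4? no. Sum: 1
Gen 6: crossing 1x3. Both 1&4? no. Sum: 1
Gen 7: crossing 3x1. Both 1&4? no. Sum: 1

Answer: 1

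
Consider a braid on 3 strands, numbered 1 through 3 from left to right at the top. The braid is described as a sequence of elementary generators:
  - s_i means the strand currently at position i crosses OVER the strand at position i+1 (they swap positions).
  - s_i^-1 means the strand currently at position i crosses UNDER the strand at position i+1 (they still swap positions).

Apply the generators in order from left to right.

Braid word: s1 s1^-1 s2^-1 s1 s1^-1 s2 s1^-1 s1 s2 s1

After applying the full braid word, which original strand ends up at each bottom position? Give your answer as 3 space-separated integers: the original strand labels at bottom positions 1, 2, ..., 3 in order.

Gen 1 (s1): strand 1 crosses over strand 2. Perm now: [2 1 3]
Gen 2 (s1^-1): strand 2 crosses under strand 1. Perm now: [1 2 3]
Gen 3 (s2^-1): strand 2 crosses under strand 3. Perm now: [1 3 2]
Gen 4 (s1): strand 1 crosses over strand 3. Perm now: [3 1 2]
Gen 5 (s1^-1): strand 3 crosses under strand 1. Perm now: [1 3 2]
Gen 6 (s2): strand 3 crosses over strand 2. Perm now: [1 2 3]
Gen 7 (s1^-1): strand 1 crosses under strand 2. Perm now: [2 1 3]
Gen 8 (s1): strand 2 crosses over strand 1. Perm now: [1 2 3]
Gen 9 (s2): strand 2 crosses over strand 3. Perm now: [1 3 2]
Gen 10 (s1): strand 1 crosses over strand 3. Perm now: [3 1 2]

Answer: 3 1 2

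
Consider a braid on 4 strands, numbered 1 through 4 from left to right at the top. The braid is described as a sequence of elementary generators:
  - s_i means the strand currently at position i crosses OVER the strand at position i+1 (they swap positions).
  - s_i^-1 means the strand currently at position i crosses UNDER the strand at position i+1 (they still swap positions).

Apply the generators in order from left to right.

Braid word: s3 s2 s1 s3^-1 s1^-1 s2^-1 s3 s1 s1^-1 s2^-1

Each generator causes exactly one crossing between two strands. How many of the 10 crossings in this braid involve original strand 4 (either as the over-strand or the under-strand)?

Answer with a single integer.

Answer: 6

Derivation:
Gen 1: crossing 3x4. Involves strand 4? yes. Count so far: 1
Gen 2: crossing 2x4. Involves strand 4? yes. Count so far: 2
Gen 3: crossing 1x4. Involves strand 4? yes. Count so far: 3
Gen 4: crossing 2x3. Involves strand 4? no. Count so far: 3
Gen 5: crossing 4x1. Involves strand 4? yes. Count so far: 4
Gen 6: crossing 4x3. Involves strand 4? yes. Count so far: 5
Gen 7: crossing 4x2. Involves strand 4? yes. Count so far: 6
Gen 8: crossing 1x3. Involves strand 4? no. Count so far: 6
Gen 9: crossing 3x1. Involves strand 4? no. Count so far: 6
Gen 10: crossing 3x2. Involves strand 4? no. Count so far: 6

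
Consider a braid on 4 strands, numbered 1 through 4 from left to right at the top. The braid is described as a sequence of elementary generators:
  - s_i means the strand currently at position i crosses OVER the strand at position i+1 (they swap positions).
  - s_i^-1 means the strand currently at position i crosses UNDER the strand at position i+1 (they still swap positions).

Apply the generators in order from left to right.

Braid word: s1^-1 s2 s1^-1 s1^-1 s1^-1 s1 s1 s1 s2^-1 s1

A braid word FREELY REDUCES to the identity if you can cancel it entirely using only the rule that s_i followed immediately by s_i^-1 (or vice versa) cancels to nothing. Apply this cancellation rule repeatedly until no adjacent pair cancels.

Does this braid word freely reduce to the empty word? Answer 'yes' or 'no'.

Answer: yes

Derivation:
Gen 1 (s1^-1): push. Stack: [s1^-1]
Gen 2 (s2): push. Stack: [s1^-1 s2]
Gen 3 (s1^-1): push. Stack: [s1^-1 s2 s1^-1]
Gen 4 (s1^-1): push. Stack: [s1^-1 s2 s1^-1 s1^-1]
Gen 5 (s1^-1): push. Stack: [s1^-1 s2 s1^-1 s1^-1 s1^-1]
Gen 6 (s1): cancels prior s1^-1. Stack: [s1^-1 s2 s1^-1 s1^-1]
Gen 7 (s1): cancels prior s1^-1. Stack: [s1^-1 s2 s1^-1]
Gen 8 (s1): cancels prior s1^-1. Stack: [s1^-1 s2]
Gen 9 (s2^-1): cancels prior s2. Stack: [s1^-1]
Gen 10 (s1): cancels prior s1^-1. Stack: []
Reduced word: (empty)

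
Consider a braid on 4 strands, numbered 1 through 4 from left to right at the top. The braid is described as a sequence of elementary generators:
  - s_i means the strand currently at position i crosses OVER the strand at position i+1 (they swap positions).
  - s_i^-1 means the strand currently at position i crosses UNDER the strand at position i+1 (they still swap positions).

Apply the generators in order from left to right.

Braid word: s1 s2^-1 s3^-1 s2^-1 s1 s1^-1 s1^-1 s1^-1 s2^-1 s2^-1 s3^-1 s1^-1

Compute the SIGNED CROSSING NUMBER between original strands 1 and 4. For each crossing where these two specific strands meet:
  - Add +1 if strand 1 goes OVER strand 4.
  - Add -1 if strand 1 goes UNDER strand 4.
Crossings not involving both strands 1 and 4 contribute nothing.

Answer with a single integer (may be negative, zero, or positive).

Answer: -1

Derivation:
Gen 1: crossing 1x2. Both 1&4? no. Sum: 0
Gen 2: crossing 1x3. Both 1&4? no. Sum: 0
Gen 3: 1 under 4. Both 1&4? yes. Contrib: -1. Sum: -1
Gen 4: crossing 3x4. Both 1&4? no. Sum: -1
Gen 5: crossing 2x4. Both 1&4? no. Sum: -1
Gen 6: crossing 4x2. Both 1&4? no. Sum: -1
Gen 7: crossing 2x4. Both 1&4? no. Sum: -1
Gen 8: crossing 4x2. Both 1&4? no. Sum: -1
Gen 9: crossing 4x3. Both 1&4? no. Sum: -1
Gen 10: crossing 3x4. Both 1&4? no. Sum: -1
Gen 11: crossing 3x1. Both 1&4? no. Sum: -1
Gen 12: crossing 2x4. Both 1&4? no. Sum: -1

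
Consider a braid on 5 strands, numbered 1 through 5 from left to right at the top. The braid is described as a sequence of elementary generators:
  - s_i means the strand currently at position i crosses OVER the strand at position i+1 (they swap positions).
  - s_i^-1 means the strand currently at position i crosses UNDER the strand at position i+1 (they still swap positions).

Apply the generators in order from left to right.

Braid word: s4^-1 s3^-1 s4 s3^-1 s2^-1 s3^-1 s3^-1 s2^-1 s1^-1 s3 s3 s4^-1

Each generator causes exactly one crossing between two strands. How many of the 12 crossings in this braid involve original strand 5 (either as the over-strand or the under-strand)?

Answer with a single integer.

Answer: 8

Derivation:
Gen 1: crossing 4x5. Involves strand 5? yes. Count so far: 1
Gen 2: crossing 3x5. Involves strand 5? yes. Count so far: 2
Gen 3: crossing 3x4. Involves strand 5? no. Count so far: 2
Gen 4: crossing 5x4. Involves strand 5? yes. Count so far: 3
Gen 5: crossing 2x4. Involves strand 5? no. Count so far: 3
Gen 6: crossing 2x5. Involves strand 5? yes. Count so far: 4
Gen 7: crossing 5x2. Involves strand 5? yes. Count so far: 5
Gen 8: crossing 4x2. Involves strand 5? no. Count so far: 5
Gen 9: crossing 1x2. Involves strand 5? no. Count so far: 5
Gen 10: crossing 4x5. Involves strand 5? yes. Count so far: 6
Gen 11: crossing 5x4. Involves strand 5? yes. Count so far: 7
Gen 12: crossing 5x3. Involves strand 5? yes. Count so far: 8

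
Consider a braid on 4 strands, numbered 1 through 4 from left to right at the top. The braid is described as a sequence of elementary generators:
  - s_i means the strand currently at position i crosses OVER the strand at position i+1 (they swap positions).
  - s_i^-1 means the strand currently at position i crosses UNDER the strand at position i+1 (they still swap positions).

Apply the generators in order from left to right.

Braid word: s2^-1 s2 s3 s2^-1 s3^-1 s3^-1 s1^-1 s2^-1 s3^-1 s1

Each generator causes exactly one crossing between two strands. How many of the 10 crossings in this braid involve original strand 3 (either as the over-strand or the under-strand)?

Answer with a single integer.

Answer: 6

Derivation:
Gen 1: crossing 2x3. Involves strand 3? yes. Count so far: 1
Gen 2: crossing 3x2. Involves strand 3? yes. Count so far: 2
Gen 3: crossing 3x4. Involves strand 3? yes. Count so far: 3
Gen 4: crossing 2x4. Involves strand 3? no. Count so far: 3
Gen 5: crossing 2x3. Involves strand 3? yes. Count so far: 4
Gen 6: crossing 3x2. Involves strand 3? yes. Count so far: 5
Gen 7: crossing 1x4. Involves strand 3? no. Count so far: 5
Gen 8: crossing 1x2. Involves strand 3? no. Count so far: 5
Gen 9: crossing 1x3. Involves strand 3? yes. Count so far: 6
Gen 10: crossing 4x2. Involves strand 3? no. Count so far: 6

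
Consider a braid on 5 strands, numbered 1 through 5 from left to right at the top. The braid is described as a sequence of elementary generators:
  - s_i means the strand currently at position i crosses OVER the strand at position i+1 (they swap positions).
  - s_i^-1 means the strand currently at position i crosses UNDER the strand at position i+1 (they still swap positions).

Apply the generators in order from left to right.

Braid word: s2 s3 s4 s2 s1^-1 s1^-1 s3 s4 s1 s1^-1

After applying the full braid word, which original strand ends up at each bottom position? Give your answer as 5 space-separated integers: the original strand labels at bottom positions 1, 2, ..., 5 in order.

Answer: 1 4 5 2 3

Derivation:
Gen 1 (s2): strand 2 crosses over strand 3. Perm now: [1 3 2 4 5]
Gen 2 (s3): strand 2 crosses over strand 4. Perm now: [1 3 4 2 5]
Gen 3 (s4): strand 2 crosses over strand 5. Perm now: [1 3 4 5 2]
Gen 4 (s2): strand 3 crosses over strand 4. Perm now: [1 4 3 5 2]
Gen 5 (s1^-1): strand 1 crosses under strand 4. Perm now: [4 1 3 5 2]
Gen 6 (s1^-1): strand 4 crosses under strand 1. Perm now: [1 4 3 5 2]
Gen 7 (s3): strand 3 crosses over strand 5. Perm now: [1 4 5 3 2]
Gen 8 (s4): strand 3 crosses over strand 2. Perm now: [1 4 5 2 3]
Gen 9 (s1): strand 1 crosses over strand 4. Perm now: [4 1 5 2 3]
Gen 10 (s1^-1): strand 4 crosses under strand 1. Perm now: [1 4 5 2 3]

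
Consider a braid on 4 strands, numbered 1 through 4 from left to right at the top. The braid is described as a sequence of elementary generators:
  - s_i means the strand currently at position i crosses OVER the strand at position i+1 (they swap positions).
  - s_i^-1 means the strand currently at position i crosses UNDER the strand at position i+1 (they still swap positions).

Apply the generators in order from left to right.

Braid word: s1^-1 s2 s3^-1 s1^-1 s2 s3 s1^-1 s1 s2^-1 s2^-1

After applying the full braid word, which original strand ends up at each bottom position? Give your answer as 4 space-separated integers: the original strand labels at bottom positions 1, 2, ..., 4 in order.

Gen 1 (s1^-1): strand 1 crosses under strand 2. Perm now: [2 1 3 4]
Gen 2 (s2): strand 1 crosses over strand 3. Perm now: [2 3 1 4]
Gen 3 (s3^-1): strand 1 crosses under strand 4. Perm now: [2 3 4 1]
Gen 4 (s1^-1): strand 2 crosses under strand 3. Perm now: [3 2 4 1]
Gen 5 (s2): strand 2 crosses over strand 4. Perm now: [3 4 2 1]
Gen 6 (s3): strand 2 crosses over strand 1. Perm now: [3 4 1 2]
Gen 7 (s1^-1): strand 3 crosses under strand 4. Perm now: [4 3 1 2]
Gen 8 (s1): strand 4 crosses over strand 3. Perm now: [3 4 1 2]
Gen 9 (s2^-1): strand 4 crosses under strand 1. Perm now: [3 1 4 2]
Gen 10 (s2^-1): strand 1 crosses under strand 4. Perm now: [3 4 1 2]

Answer: 3 4 1 2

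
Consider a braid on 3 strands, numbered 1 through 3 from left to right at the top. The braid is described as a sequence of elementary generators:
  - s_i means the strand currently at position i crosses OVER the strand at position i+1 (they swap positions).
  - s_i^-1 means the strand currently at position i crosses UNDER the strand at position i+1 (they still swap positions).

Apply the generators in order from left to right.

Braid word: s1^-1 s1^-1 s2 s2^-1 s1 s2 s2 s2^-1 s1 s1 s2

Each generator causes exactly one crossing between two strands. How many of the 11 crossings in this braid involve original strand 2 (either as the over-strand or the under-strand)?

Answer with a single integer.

Gen 1: crossing 1x2. Involves strand 2? yes. Count so far: 1
Gen 2: crossing 2x1. Involves strand 2? yes. Count so far: 2
Gen 3: crossing 2x3. Involves strand 2? yes. Count so far: 3
Gen 4: crossing 3x2. Involves strand 2? yes. Count so far: 4
Gen 5: crossing 1x2. Involves strand 2? yes. Count so far: 5
Gen 6: crossing 1x3. Involves strand 2? no. Count so far: 5
Gen 7: crossing 3x1. Involves strand 2? no. Count so far: 5
Gen 8: crossing 1x3. Involves strand 2? no. Count so far: 5
Gen 9: crossing 2x3. Involves strand 2? yes. Count so far: 6
Gen 10: crossing 3x2. Involves strand 2? yes. Count so far: 7
Gen 11: crossing 3x1. Involves strand 2? no. Count so far: 7

Answer: 7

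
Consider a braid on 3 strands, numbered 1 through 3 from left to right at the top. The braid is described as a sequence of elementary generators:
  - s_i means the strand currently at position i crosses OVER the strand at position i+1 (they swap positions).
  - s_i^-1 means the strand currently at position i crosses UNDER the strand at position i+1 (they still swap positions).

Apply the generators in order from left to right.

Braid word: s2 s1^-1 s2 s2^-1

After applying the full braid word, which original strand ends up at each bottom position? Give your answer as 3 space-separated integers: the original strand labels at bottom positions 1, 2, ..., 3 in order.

Answer: 3 1 2

Derivation:
Gen 1 (s2): strand 2 crosses over strand 3. Perm now: [1 3 2]
Gen 2 (s1^-1): strand 1 crosses under strand 3. Perm now: [3 1 2]
Gen 3 (s2): strand 1 crosses over strand 2. Perm now: [3 2 1]
Gen 4 (s2^-1): strand 2 crosses under strand 1. Perm now: [3 1 2]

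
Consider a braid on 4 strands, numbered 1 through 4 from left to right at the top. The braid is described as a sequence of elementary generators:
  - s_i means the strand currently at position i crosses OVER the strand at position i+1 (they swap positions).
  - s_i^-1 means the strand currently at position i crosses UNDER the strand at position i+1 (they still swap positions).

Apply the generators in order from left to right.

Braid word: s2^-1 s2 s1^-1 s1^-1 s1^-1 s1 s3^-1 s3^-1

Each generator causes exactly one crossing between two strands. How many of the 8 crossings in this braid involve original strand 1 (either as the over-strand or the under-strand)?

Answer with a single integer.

Gen 1: crossing 2x3. Involves strand 1? no. Count so far: 0
Gen 2: crossing 3x2. Involves strand 1? no. Count so far: 0
Gen 3: crossing 1x2. Involves strand 1? yes. Count so far: 1
Gen 4: crossing 2x1. Involves strand 1? yes. Count so far: 2
Gen 5: crossing 1x2. Involves strand 1? yes. Count so far: 3
Gen 6: crossing 2x1. Involves strand 1? yes. Count so far: 4
Gen 7: crossing 3x4. Involves strand 1? no. Count so far: 4
Gen 8: crossing 4x3. Involves strand 1? no. Count so far: 4

Answer: 4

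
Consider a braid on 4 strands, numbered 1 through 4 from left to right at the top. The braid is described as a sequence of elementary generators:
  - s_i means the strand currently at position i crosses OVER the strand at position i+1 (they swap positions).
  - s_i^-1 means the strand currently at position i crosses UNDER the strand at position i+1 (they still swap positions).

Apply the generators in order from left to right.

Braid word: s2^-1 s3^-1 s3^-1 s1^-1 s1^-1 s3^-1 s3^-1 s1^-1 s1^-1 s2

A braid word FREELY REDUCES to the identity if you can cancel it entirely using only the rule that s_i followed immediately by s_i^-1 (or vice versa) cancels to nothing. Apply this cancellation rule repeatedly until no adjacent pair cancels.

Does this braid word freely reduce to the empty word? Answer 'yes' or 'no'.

Answer: no

Derivation:
Gen 1 (s2^-1): push. Stack: [s2^-1]
Gen 2 (s3^-1): push. Stack: [s2^-1 s3^-1]
Gen 3 (s3^-1): push. Stack: [s2^-1 s3^-1 s3^-1]
Gen 4 (s1^-1): push. Stack: [s2^-1 s3^-1 s3^-1 s1^-1]
Gen 5 (s1^-1): push. Stack: [s2^-1 s3^-1 s3^-1 s1^-1 s1^-1]
Gen 6 (s3^-1): push. Stack: [s2^-1 s3^-1 s3^-1 s1^-1 s1^-1 s3^-1]
Gen 7 (s3^-1): push. Stack: [s2^-1 s3^-1 s3^-1 s1^-1 s1^-1 s3^-1 s3^-1]
Gen 8 (s1^-1): push. Stack: [s2^-1 s3^-1 s3^-1 s1^-1 s1^-1 s3^-1 s3^-1 s1^-1]
Gen 9 (s1^-1): push. Stack: [s2^-1 s3^-1 s3^-1 s1^-1 s1^-1 s3^-1 s3^-1 s1^-1 s1^-1]
Gen 10 (s2): push. Stack: [s2^-1 s3^-1 s3^-1 s1^-1 s1^-1 s3^-1 s3^-1 s1^-1 s1^-1 s2]
Reduced word: s2^-1 s3^-1 s3^-1 s1^-1 s1^-1 s3^-1 s3^-1 s1^-1 s1^-1 s2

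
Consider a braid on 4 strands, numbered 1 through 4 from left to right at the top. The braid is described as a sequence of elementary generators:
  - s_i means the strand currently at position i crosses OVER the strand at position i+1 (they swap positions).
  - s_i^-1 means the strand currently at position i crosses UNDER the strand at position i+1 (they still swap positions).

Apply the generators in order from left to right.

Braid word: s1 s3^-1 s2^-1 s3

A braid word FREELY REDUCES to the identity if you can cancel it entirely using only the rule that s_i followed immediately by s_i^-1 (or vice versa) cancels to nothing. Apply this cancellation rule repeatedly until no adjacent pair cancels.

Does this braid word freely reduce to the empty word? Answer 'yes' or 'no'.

Answer: no

Derivation:
Gen 1 (s1): push. Stack: [s1]
Gen 2 (s3^-1): push. Stack: [s1 s3^-1]
Gen 3 (s2^-1): push. Stack: [s1 s3^-1 s2^-1]
Gen 4 (s3): push. Stack: [s1 s3^-1 s2^-1 s3]
Reduced word: s1 s3^-1 s2^-1 s3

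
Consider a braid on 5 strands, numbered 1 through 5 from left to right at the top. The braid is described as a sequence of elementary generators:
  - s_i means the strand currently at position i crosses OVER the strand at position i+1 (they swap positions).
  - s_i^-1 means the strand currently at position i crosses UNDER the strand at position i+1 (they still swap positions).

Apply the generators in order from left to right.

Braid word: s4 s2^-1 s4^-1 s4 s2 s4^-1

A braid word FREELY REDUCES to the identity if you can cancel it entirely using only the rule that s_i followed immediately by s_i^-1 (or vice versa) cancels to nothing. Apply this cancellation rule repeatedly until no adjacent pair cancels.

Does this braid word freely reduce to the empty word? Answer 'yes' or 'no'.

Answer: yes

Derivation:
Gen 1 (s4): push. Stack: [s4]
Gen 2 (s2^-1): push. Stack: [s4 s2^-1]
Gen 3 (s4^-1): push. Stack: [s4 s2^-1 s4^-1]
Gen 4 (s4): cancels prior s4^-1. Stack: [s4 s2^-1]
Gen 5 (s2): cancels prior s2^-1. Stack: [s4]
Gen 6 (s4^-1): cancels prior s4. Stack: []
Reduced word: (empty)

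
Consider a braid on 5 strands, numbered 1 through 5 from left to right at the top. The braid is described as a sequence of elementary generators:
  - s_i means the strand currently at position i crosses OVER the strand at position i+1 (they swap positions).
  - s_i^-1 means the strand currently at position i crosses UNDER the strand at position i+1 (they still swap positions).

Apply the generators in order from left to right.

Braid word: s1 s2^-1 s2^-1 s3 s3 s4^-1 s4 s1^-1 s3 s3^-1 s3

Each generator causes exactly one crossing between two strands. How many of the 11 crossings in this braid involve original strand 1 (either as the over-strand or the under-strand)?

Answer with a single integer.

Gen 1: crossing 1x2. Involves strand 1? yes. Count so far: 1
Gen 2: crossing 1x3. Involves strand 1? yes. Count so far: 2
Gen 3: crossing 3x1. Involves strand 1? yes. Count so far: 3
Gen 4: crossing 3x4. Involves strand 1? no. Count so far: 3
Gen 5: crossing 4x3. Involves strand 1? no. Count so far: 3
Gen 6: crossing 4x5. Involves strand 1? no. Count so far: 3
Gen 7: crossing 5x4. Involves strand 1? no. Count so far: 3
Gen 8: crossing 2x1. Involves strand 1? yes. Count so far: 4
Gen 9: crossing 3x4. Involves strand 1? no. Count so far: 4
Gen 10: crossing 4x3. Involves strand 1? no. Count so far: 4
Gen 11: crossing 3x4. Involves strand 1? no. Count so far: 4

Answer: 4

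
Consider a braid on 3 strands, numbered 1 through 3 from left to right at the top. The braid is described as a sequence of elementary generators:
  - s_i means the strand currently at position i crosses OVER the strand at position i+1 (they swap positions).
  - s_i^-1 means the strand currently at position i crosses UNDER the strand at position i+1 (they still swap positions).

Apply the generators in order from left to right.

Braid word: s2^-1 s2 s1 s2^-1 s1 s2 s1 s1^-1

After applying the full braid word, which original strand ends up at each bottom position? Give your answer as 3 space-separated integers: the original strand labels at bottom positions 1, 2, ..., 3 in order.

Gen 1 (s2^-1): strand 2 crosses under strand 3. Perm now: [1 3 2]
Gen 2 (s2): strand 3 crosses over strand 2. Perm now: [1 2 3]
Gen 3 (s1): strand 1 crosses over strand 2. Perm now: [2 1 3]
Gen 4 (s2^-1): strand 1 crosses under strand 3. Perm now: [2 3 1]
Gen 5 (s1): strand 2 crosses over strand 3. Perm now: [3 2 1]
Gen 6 (s2): strand 2 crosses over strand 1. Perm now: [3 1 2]
Gen 7 (s1): strand 3 crosses over strand 1. Perm now: [1 3 2]
Gen 8 (s1^-1): strand 1 crosses under strand 3. Perm now: [3 1 2]

Answer: 3 1 2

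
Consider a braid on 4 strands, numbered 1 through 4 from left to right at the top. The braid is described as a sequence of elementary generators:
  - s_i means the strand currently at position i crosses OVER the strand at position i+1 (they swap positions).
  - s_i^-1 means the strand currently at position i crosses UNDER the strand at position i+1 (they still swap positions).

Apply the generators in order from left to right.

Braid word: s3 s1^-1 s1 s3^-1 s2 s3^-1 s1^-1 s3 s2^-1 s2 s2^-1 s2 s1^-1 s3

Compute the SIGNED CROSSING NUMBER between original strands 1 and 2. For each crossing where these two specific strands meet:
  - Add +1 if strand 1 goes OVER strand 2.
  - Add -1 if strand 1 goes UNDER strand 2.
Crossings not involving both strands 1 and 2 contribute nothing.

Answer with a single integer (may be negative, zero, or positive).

Gen 1: crossing 3x4. Both 1&2? no. Sum: 0
Gen 2: 1 under 2. Both 1&2? yes. Contrib: -1. Sum: -1
Gen 3: 2 over 1. Both 1&2? yes. Contrib: -1. Sum: -2
Gen 4: crossing 4x3. Both 1&2? no. Sum: -2
Gen 5: crossing 2x3. Both 1&2? no. Sum: -2
Gen 6: crossing 2x4. Both 1&2? no. Sum: -2
Gen 7: crossing 1x3. Both 1&2? no. Sum: -2
Gen 8: crossing 4x2. Both 1&2? no. Sum: -2
Gen 9: 1 under 2. Both 1&2? yes. Contrib: -1. Sum: -3
Gen 10: 2 over 1. Both 1&2? yes. Contrib: -1. Sum: -4
Gen 11: 1 under 2. Both 1&2? yes. Contrib: -1. Sum: -5
Gen 12: 2 over 1. Both 1&2? yes. Contrib: -1. Sum: -6
Gen 13: crossing 3x1. Both 1&2? no. Sum: -6
Gen 14: crossing 2x4. Both 1&2? no. Sum: -6

Answer: -6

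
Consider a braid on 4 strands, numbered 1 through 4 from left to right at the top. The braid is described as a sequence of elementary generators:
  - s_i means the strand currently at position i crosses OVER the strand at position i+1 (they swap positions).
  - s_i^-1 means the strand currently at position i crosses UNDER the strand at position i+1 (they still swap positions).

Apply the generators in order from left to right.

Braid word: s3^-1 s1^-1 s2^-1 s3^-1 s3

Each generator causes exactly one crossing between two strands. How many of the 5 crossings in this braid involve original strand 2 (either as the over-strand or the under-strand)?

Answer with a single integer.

Answer: 1

Derivation:
Gen 1: crossing 3x4. Involves strand 2? no. Count so far: 0
Gen 2: crossing 1x2. Involves strand 2? yes. Count so far: 1
Gen 3: crossing 1x4. Involves strand 2? no. Count so far: 1
Gen 4: crossing 1x3. Involves strand 2? no. Count so far: 1
Gen 5: crossing 3x1. Involves strand 2? no. Count so far: 1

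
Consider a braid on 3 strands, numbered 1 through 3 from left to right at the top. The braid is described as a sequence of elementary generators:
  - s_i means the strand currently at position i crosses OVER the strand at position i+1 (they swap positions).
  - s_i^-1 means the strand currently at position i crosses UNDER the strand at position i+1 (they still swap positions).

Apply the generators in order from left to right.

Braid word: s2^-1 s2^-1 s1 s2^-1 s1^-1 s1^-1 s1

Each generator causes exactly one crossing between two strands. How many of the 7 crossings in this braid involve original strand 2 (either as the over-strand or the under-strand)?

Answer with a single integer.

Gen 1: crossing 2x3. Involves strand 2? yes. Count so far: 1
Gen 2: crossing 3x2. Involves strand 2? yes. Count so far: 2
Gen 3: crossing 1x2. Involves strand 2? yes. Count so far: 3
Gen 4: crossing 1x3. Involves strand 2? no. Count so far: 3
Gen 5: crossing 2x3. Involves strand 2? yes. Count so far: 4
Gen 6: crossing 3x2. Involves strand 2? yes. Count so far: 5
Gen 7: crossing 2x3. Involves strand 2? yes. Count so far: 6

Answer: 6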